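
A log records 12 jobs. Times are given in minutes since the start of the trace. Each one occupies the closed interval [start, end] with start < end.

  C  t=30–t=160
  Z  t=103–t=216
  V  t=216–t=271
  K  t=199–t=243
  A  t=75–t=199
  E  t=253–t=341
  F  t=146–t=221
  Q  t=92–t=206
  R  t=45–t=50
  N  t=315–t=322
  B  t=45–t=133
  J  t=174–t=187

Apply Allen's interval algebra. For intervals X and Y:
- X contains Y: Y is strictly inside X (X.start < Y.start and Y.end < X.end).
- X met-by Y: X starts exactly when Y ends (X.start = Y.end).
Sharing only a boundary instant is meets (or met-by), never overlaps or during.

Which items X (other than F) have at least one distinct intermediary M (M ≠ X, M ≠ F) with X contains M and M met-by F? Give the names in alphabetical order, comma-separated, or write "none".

Target F = [t=146, t=221].
Intermediaries M with M met-by F: none.
Union: none.

none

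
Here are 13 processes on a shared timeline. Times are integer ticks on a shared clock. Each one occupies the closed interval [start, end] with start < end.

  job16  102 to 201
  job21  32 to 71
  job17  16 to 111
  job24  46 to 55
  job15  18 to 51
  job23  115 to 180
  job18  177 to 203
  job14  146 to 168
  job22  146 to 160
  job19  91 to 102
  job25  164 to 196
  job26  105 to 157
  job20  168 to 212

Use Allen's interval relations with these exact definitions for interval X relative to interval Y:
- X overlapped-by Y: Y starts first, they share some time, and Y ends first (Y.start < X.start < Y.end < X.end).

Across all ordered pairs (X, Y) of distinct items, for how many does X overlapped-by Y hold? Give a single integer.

Checking all 156 ordered pairs for relation 'overlapped-by'; matching pairs in alphabetical order:
(job14, job26): job14 overlapped-by job26 ✓
(job16, job17): job16 overlapped-by job17 ✓
(job18, job16): job18 overlapped-by job16 ✓
(job18, job23): job18 overlapped-by job23 ✓
(job18, job25): job18 overlapped-by job25 ✓
(job20, job16): job20 overlapped-by job16 ✓
(job20, job23): job20 overlapped-by job23 ✓
(job20, job25): job20 overlapped-by job25 ✓
(job21, job15): job21 overlapped-by job15 ✓
(job22, job26): job22 overlapped-by job26 ✓
(job23, job26): job23 overlapped-by job26 ✓
(job24, job15): job24 overlapped-by job15 ✓
(job25, job14): job25 overlapped-by job14 ✓
(job25, job23): job25 overlapped-by job23 ✓
(job26, job17): job26 overlapped-by job17 ✓
Count: 15.

15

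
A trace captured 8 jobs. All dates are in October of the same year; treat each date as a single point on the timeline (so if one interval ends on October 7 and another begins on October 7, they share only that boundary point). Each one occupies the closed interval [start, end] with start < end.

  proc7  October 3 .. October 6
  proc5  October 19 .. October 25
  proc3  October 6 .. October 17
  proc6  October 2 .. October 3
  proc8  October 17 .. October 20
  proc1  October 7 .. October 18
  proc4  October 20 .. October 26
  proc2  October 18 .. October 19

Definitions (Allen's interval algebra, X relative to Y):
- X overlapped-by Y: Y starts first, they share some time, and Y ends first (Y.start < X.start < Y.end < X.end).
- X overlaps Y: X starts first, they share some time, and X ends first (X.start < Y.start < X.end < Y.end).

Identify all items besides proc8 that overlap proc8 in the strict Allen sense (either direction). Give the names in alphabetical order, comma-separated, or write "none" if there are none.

proc1, proc5

Target proc8 = [October 17, October 20].
proc1 [October 7, October 18] → overlaps → yes.
proc2 [October 18, October 19] → during → no.
proc3 [October 6, October 17] → meets → no.
proc4 [October 20, October 26] → met-by → no.
proc5 [October 19, October 25] → overlapped-by → yes.
proc6 [October 2, October 3] → before → no.
proc7 [October 3, October 6] → before → no.
Result: proc1, proc5.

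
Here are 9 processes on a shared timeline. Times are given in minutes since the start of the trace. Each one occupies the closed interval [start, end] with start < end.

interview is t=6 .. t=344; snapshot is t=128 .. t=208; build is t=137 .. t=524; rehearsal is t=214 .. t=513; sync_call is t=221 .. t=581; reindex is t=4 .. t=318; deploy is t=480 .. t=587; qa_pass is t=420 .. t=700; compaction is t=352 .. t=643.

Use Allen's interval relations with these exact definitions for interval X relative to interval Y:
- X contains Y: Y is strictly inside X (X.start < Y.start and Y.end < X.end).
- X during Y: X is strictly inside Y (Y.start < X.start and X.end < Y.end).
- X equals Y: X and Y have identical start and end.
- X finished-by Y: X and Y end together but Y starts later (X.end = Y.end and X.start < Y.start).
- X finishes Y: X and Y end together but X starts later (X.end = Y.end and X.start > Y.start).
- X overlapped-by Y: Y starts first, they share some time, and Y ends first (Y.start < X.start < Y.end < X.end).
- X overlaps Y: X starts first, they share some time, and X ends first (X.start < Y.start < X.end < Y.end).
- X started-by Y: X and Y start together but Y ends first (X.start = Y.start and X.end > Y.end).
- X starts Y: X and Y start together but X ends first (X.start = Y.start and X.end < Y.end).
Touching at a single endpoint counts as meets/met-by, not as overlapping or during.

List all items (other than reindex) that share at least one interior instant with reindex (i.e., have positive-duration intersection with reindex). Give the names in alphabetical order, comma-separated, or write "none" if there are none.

Target reindex = [t=4, t=318].
build [t=137, t=524] → overlapped-by → yes.
compaction [t=352, t=643] → after → no.
deploy [t=480, t=587] → after → no.
interview [t=6, t=344] → overlapped-by → yes.
qa_pass [t=420, t=700] → after → no.
rehearsal [t=214, t=513] → overlapped-by → yes.
snapshot [t=128, t=208] → during → yes.
sync_call [t=221, t=581] → overlapped-by → yes.
Result: build, interview, rehearsal, snapshot, sync_call.

build, interview, rehearsal, snapshot, sync_call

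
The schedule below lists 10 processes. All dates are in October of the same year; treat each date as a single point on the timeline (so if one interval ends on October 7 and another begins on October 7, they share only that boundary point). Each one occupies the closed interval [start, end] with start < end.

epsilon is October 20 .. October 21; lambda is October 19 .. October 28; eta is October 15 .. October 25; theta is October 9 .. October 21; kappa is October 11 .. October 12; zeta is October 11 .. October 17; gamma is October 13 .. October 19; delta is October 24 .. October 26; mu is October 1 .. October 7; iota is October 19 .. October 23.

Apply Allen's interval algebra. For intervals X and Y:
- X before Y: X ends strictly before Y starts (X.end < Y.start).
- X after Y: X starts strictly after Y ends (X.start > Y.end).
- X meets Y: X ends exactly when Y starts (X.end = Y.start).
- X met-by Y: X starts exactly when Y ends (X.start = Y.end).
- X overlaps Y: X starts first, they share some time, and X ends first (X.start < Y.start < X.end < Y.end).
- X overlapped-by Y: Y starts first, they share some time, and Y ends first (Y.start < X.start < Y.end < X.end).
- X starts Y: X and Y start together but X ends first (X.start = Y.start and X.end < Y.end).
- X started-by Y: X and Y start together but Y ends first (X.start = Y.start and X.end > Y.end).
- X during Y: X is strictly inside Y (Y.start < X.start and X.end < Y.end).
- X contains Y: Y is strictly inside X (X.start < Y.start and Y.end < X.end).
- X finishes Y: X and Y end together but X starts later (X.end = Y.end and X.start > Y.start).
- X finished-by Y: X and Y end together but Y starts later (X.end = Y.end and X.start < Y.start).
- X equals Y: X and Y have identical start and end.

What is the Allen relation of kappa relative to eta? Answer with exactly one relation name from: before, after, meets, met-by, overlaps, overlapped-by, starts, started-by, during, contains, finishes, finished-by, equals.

kappa = [October 11, October 12]; eta = [October 15, October 25].
Compare endpoints: kappa.start < eta.start, kappa.start < eta.end, kappa.end < eta.start, kappa.end < eta.end.
That pattern is 'before'.

before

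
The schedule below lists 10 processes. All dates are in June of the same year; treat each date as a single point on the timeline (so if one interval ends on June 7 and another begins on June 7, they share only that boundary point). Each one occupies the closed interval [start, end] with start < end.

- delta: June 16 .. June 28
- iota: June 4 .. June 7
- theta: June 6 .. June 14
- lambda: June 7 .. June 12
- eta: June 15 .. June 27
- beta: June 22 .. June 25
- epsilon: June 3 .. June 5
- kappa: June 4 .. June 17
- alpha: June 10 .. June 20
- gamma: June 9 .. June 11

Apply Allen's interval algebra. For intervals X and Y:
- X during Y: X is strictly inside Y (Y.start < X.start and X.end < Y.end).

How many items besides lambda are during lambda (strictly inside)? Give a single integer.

1

Target lambda = [June 7, June 12].
alpha [June 10, June 20] → overlapped-by → no.
beta [June 22, June 25] → after → no.
delta [June 16, June 28] → after → no.
epsilon [June 3, June 5] → before → no.
eta [June 15, June 27] → after → no.
gamma [June 9, June 11] → during → counts.
iota [June 4, June 7] → meets → no.
kappa [June 4, June 17] → contains → no.
theta [June 6, June 14] → contains → no.
Total: 1.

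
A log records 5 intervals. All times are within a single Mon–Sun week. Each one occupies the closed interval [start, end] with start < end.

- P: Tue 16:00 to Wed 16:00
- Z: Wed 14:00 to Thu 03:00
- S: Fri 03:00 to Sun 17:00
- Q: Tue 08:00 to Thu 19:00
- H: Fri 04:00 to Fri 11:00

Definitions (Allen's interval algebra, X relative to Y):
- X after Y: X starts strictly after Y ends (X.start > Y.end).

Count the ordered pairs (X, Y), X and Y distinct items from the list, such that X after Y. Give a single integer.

Checking all 20 ordered pairs for relation 'after'; matching pairs in alphabetical order:
(H, P): H after P ✓
(H, Q): H after Q ✓
(H, Z): H after Z ✓
(S, P): S after P ✓
(S, Q): S after Q ✓
(S, Z): S after Z ✓
Count: 6.

6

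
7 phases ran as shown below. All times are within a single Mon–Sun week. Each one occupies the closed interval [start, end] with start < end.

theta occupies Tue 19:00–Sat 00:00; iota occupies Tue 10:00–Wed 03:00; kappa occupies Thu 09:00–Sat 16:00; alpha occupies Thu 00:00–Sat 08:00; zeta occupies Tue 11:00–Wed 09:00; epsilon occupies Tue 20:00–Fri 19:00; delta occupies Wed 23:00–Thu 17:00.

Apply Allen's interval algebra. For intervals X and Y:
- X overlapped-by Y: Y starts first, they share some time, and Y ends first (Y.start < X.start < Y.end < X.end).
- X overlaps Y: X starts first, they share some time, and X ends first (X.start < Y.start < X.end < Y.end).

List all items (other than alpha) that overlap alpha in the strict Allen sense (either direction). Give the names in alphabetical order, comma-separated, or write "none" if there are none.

Target alpha = [Thu 00:00, Sat 08:00].
delta [Wed 23:00, Thu 17:00] → overlaps → yes.
epsilon [Tue 20:00, Fri 19:00] → overlaps → yes.
iota [Tue 10:00, Wed 03:00] → before → no.
kappa [Thu 09:00, Sat 16:00] → overlapped-by → yes.
theta [Tue 19:00, Sat 00:00] → overlaps → yes.
zeta [Tue 11:00, Wed 09:00] → before → no.
Result: delta, epsilon, kappa, theta.

delta, epsilon, kappa, theta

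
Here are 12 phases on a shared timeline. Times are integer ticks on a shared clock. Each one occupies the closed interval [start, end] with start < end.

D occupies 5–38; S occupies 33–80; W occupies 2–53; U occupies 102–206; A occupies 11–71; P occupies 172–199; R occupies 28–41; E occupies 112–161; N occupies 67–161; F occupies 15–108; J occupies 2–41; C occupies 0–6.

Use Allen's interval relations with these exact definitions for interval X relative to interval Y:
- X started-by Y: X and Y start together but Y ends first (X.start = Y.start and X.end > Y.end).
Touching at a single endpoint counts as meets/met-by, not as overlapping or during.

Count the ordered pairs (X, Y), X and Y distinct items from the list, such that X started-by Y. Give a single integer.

1

Checking all 132 ordered pairs for relation 'started-by'; matching pairs in alphabetical order:
(W, J): W started-by J ✓
Count: 1.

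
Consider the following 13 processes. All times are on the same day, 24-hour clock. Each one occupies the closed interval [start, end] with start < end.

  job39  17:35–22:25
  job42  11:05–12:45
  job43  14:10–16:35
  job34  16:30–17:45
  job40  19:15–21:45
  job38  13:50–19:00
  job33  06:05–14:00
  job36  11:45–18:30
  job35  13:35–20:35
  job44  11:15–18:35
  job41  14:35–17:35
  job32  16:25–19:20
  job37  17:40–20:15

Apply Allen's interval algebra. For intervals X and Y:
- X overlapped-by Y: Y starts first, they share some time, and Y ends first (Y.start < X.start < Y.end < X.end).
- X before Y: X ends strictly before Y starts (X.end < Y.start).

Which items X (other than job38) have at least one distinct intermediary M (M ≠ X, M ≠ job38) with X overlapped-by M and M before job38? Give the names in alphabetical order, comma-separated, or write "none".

Target job38 = [13:50, 19:00].
Intermediaries M with M before job38: job42.
Via job42 — items with X overlapped-by job42: job36, job44.
Union: job36, job44.

job36, job44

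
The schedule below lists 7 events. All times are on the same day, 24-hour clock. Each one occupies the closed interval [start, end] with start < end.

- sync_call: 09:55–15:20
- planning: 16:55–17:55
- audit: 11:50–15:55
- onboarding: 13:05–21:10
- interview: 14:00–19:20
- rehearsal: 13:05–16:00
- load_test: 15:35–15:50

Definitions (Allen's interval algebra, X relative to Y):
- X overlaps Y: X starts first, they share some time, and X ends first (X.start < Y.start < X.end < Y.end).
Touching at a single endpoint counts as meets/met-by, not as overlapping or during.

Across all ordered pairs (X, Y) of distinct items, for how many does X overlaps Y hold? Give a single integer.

8

Checking all 42 ordered pairs for relation 'overlaps'; matching pairs in alphabetical order:
(audit, interview): audit overlaps interview ✓
(audit, onboarding): audit overlaps onboarding ✓
(audit, rehearsal): audit overlaps rehearsal ✓
(rehearsal, interview): rehearsal overlaps interview ✓
(sync_call, audit): sync_call overlaps audit ✓
(sync_call, interview): sync_call overlaps interview ✓
(sync_call, onboarding): sync_call overlaps onboarding ✓
(sync_call, rehearsal): sync_call overlaps rehearsal ✓
Count: 8.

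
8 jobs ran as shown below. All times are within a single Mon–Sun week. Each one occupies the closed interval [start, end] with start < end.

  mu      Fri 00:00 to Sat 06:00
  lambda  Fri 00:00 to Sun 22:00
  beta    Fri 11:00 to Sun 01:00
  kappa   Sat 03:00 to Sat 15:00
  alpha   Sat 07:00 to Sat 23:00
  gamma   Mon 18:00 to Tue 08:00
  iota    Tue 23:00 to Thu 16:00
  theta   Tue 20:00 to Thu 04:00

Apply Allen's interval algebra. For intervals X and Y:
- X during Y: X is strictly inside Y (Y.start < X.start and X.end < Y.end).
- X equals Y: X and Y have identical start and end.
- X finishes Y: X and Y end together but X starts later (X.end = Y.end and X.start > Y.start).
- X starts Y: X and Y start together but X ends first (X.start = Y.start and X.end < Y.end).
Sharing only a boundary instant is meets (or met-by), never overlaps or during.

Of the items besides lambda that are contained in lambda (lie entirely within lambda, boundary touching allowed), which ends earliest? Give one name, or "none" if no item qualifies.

mu

Target lambda = [Fri 00:00, Sun 22:00].
alpha [Sat 07:00, Sat 23:00] → during → candidate.
beta [Fri 11:00, Sun 01:00] → during → candidate.
gamma [Mon 18:00, Tue 08:00] → before → excluded.
iota [Tue 23:00, Thu 16:00] → before → excluded.
kappa [Sat 03:00, Sat 15:00] → during → candidate.
mu [Fri 00:00, Sat 06:00] → starts → candidate.
theta [Tue 20:00, Thu 04:00] → before → excluded.
Among candidates, earliest end is Sat 06:00 → mu.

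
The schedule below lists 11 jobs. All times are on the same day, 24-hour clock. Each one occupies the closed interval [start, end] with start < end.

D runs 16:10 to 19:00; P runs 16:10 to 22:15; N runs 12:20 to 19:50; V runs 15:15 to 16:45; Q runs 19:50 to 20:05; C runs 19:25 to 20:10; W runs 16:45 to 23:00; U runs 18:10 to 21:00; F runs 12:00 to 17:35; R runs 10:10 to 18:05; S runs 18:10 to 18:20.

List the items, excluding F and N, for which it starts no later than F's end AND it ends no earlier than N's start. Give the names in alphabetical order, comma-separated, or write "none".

Conditions: its start is no later than F's end (X.start <= 17:35) AND its end is no earlier than N's start (X.end >= 12:20).
C: start 19:25 <= 17:35? ✗; end 20:10 >= 12:20? ✓ → no.
D: start 16:10 <= 17:35? ✓; end 19:00 >= 12:20? ✓ → yes.
P: start 16:10 <= 17:35? ✓; end 22:15 >= 12:20? ✓ → yes.
Q: start 19:50 <= 17:35? ✗; end 20:05 >= 12:20? ✓ → no.
R: start 10:10 <= 17:35? ✓; end 18:05 >= 12:20? ✓ → yes.
S: start 18:10 <= 17:35? ✗; end 18:20 >= 12:20? ✓ → no.
U: start 18:10 <= 17:35? ✗; end 21:00 >= 12:20? ✓ → no.
V: start 15:15 <= 17:35? ✓; end 16:45 >= 12:20? ✓ → yes.
W: start 16:45 <= 17:35? ✓; end 23:00 >= 12:20? ✓ → yes.
Result: D, P, R, V, W.

D, P, R, V, W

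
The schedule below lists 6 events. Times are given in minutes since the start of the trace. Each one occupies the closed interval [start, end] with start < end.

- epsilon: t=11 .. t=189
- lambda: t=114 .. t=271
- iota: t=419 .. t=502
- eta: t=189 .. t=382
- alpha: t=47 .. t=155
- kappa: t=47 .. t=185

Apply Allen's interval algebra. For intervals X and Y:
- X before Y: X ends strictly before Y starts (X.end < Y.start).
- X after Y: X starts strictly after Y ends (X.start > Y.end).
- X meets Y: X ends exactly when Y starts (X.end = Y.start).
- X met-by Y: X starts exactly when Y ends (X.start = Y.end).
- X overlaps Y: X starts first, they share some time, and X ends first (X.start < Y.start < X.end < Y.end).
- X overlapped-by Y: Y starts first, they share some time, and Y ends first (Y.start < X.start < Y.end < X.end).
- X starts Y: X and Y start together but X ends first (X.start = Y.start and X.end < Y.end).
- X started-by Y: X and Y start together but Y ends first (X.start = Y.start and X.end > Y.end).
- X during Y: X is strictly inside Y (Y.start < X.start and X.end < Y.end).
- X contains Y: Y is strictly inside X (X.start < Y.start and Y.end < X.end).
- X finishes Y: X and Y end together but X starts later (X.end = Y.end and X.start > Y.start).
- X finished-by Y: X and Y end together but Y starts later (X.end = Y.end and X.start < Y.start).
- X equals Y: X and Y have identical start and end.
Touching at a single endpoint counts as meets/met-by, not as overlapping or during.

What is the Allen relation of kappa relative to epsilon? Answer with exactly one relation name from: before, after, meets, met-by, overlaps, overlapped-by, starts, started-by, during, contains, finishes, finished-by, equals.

during

kappa = [t=47, t=185]; epsilon = [t=11, t=189].
Compare endpoints: kappa.start > epsilon.start, kappa.start < epsilon.end, kappa.end > epsilon.start, kappa.end < epsilon.end.
That pattern is 'during'.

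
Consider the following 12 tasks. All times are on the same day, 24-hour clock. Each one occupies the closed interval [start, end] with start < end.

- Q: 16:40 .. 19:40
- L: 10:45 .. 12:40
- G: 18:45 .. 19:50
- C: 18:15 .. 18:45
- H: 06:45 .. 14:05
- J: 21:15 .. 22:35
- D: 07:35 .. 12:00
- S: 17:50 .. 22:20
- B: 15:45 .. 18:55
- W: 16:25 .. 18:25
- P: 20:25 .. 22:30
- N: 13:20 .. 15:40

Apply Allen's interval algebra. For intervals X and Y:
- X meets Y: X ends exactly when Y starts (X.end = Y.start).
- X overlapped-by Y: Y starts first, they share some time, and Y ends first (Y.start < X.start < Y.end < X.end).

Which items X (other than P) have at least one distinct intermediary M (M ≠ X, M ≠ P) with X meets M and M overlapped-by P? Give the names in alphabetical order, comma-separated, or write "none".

none

Target P = [20:25, 22:30].
Intermediaries M with M overlapped-by P: J.
Via J — items with X meets J: none.
Union: none.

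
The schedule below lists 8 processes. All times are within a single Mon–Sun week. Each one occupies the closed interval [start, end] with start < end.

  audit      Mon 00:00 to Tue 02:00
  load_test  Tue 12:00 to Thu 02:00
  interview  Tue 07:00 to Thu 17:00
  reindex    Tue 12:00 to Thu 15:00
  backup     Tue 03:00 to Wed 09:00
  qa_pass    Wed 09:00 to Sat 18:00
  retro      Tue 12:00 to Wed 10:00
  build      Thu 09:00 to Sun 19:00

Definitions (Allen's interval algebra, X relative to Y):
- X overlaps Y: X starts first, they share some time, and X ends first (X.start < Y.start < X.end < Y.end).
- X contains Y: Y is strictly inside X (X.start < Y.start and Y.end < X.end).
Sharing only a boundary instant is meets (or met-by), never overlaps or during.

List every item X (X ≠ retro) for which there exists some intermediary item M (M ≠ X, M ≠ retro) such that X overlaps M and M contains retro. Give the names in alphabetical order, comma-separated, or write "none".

Target retro = [Tue 12:00, Wed 10:00].
Intermediaries M with M contains retro: interview.
Via interview — items with X overlaps interview: backup.
Union: backup.

backup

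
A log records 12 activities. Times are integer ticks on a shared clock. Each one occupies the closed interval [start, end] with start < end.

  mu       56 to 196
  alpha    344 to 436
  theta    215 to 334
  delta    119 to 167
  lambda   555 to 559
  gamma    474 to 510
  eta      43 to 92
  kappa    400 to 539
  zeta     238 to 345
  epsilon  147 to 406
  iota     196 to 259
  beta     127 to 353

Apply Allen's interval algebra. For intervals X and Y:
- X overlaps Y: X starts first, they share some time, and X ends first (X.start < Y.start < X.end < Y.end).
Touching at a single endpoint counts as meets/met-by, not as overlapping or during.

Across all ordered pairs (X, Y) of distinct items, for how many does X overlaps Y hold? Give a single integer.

Checking all 132 ordered pairs for relation 'overlaps'; matching pairs in alphabetical order:
(alpha, kappa): alpha overlaps kappa ✓
(beta, alpha): beta overlaps alpha ✓
(beta, epsilon): beta overlaps epsilon ✓
(delta, beta): delta overlaps beta ✓
(delta, epsilon): delta overlaps epsilon ✓
(epsilon, alpha): epsilon overlaps alpha ✓
(epsilon, kappa): epsilon overlaps kappa ✓
(eta, mu): eta overlaps mu ✓
(iota, theta): iota overlaps theta ✓
(iota, zeta): iota overlaps zeta ✓
(mu, beta): mu overlaps beta ✓
(mu, epsilon): mu overlaps epsilon ✓
(theta, zeta): theta overlaps zeta ✓
(zeta, alpha): zeta overlaps alpha ✓
Count: 14.

14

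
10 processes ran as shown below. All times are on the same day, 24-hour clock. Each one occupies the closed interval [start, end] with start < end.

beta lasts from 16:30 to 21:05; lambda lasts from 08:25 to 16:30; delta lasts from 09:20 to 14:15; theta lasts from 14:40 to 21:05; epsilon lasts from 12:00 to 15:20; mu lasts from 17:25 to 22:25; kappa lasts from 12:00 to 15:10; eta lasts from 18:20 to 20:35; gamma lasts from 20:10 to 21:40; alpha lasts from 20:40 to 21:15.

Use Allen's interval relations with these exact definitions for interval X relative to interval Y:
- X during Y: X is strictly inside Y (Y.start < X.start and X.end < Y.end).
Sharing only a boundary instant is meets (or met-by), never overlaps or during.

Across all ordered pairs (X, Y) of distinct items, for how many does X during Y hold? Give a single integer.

9

Checking all 90 ordered pairs for relation 'during'; matching pairs in alphabetical order:
(alpha, gamma): alpha during gamma ✓
(alpha, mu): alpha during mu ✓
(delta, lambda): delta during lambda ✓
(epsilon, lambda): epsilon during lambda ✓
(eta, beta): eta during beta ✓
(eta, mu): eta during mu ✓
(eta, theta): eta during theta ✓
(gamma, mu): gamma during mu ✓
(kappa, lambda): kappa during lambda ✓
Count: 9.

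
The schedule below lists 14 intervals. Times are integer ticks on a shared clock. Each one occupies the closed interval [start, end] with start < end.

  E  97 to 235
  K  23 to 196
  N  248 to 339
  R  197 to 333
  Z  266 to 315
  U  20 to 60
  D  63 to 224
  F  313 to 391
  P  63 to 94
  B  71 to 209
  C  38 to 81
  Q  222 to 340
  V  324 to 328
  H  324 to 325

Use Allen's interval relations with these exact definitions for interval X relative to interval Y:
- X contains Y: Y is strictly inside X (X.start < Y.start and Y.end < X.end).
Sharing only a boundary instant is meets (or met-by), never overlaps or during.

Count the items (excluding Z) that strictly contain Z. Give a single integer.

Target Z = [266, 315].
B [71, 209] → before → no.
C [38, 81] → before → no.
D [63, 224] → before → no.
E [97, 235] → before → no.
F [313, 391] → overlapped-by → no.
H [324, 325] → after → no.
K [23, 196] → before → no.
N [248, 339] → contains → counts.
P [63, 94] → before → no.
Q [222, 340] → contains → counts.
R [197, 333] → contains → counts.
U [20, 60] → before → no.
V [324, 328] → after → no.
Total: 3.

3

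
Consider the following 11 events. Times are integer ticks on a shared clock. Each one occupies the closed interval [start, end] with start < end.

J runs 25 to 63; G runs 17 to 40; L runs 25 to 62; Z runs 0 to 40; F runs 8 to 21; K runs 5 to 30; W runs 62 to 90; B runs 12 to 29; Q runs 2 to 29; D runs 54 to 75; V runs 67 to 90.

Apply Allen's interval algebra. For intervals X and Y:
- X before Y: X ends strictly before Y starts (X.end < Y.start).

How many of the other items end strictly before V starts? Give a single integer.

8

Target V = [67, 90].
B [12, 29] → before → counts.
D [54, 75] → overlaps → no.
F [8, 21] → before → counts.
G [17, 40] → before → counts.
J [25, 63] → before → counts.
K [5, 30] → before → counts.
L [25, 62] → before → counts.
Q [2, 29] → before → counts.
W [62, 90] → finished-by → no.
Z [0, 40] → before → counts.
Total: 8.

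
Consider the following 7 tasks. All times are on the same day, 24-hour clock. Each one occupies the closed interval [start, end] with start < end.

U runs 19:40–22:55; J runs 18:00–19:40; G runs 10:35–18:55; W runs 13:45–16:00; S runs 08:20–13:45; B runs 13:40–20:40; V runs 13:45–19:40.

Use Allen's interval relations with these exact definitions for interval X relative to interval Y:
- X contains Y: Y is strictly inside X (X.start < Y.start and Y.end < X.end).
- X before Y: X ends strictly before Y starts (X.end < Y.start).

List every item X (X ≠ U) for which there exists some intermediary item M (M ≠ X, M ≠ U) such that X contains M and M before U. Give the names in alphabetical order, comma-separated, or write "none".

Target U = [19:40, 22:55].
Intermediaries M with M before U: G, S, W.
Via G — items with X contains G: none.
Via S — items with X contains S: none.
Via W — items with X contains W: B, G.
Union: B, G.

B, G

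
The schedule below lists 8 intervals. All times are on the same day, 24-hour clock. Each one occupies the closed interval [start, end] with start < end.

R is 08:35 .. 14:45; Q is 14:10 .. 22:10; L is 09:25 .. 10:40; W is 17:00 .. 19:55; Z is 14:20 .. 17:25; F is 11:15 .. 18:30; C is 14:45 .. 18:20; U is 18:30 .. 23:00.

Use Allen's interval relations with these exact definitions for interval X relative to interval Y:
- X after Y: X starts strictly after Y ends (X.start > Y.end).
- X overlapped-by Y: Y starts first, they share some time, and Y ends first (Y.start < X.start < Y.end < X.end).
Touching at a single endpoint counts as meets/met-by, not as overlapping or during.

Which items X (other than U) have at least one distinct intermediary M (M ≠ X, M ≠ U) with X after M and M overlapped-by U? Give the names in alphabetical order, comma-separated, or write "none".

none

Target U = [18:30, 23:00].
Intermediaries M with M overlapped-by U: none.
Union: none.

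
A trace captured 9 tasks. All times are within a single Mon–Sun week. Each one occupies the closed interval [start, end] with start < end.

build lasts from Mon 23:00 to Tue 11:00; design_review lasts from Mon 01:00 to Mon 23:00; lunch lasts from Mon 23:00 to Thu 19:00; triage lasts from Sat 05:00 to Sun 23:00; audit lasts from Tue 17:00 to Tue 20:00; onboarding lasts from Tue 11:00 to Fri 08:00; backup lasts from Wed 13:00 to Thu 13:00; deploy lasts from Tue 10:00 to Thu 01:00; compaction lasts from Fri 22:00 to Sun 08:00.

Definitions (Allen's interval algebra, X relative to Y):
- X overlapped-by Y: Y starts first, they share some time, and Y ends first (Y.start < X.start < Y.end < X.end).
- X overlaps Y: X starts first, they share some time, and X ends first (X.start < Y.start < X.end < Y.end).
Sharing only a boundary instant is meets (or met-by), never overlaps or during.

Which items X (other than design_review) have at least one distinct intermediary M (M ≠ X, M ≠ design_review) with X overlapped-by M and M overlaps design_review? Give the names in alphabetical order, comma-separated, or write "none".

Target design_review = [Mon 01:00, Mon 23:00].
Intermediaries M with M overlaps design_review: none.
Union: none.

none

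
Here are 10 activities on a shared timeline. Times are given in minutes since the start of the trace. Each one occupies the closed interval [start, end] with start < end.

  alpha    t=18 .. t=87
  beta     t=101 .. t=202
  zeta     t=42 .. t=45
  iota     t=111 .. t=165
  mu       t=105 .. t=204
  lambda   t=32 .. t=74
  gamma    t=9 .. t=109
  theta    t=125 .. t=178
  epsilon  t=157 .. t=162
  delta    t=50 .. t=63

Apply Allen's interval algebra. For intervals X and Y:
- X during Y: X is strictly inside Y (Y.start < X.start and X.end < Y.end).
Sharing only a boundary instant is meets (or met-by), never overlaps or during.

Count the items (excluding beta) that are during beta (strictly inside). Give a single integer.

Target beta = [t=101, t=202].
alpha [t=18, t=87] → before → no.
delta [t=50, t=63] → before → no.
epsilon [t=157, t=162] → during → counts.
gamma [t=9, t=109] → overlaps → no.
iota [t=111, t=165] → during → counts.
lambda [t=32, t=74] → before → no.
mu [t=105, t=204] → overlapped-by → no.
theta [t=125, t=178] → during → counts.
zeta [t=42, t=45] → before → no.
Total: 3.

3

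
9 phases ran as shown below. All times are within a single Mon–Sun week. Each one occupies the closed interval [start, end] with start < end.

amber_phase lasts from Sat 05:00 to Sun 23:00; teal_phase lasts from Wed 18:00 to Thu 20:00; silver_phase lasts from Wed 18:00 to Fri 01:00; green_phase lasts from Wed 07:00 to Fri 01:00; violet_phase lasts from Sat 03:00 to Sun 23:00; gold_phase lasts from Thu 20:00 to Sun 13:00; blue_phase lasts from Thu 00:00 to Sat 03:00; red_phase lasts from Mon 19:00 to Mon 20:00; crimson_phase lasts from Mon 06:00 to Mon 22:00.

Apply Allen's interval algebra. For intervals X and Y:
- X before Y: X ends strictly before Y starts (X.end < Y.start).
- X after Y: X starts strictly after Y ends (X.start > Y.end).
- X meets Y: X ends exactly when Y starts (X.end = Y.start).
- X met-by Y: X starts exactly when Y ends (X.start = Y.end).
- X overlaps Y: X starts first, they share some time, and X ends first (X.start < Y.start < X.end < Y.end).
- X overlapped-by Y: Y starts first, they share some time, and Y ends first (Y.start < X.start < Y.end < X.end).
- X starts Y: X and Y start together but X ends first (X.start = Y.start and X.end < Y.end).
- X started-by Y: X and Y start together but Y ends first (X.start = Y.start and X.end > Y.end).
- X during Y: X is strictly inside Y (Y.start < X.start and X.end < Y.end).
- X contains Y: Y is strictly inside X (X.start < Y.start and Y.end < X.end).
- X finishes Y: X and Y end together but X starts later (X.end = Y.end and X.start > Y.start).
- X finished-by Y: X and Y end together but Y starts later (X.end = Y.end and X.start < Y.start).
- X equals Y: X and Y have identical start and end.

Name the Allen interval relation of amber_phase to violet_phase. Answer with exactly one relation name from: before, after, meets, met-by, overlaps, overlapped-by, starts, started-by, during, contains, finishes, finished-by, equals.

finishes

amber_phase = [Sat 05:00, Sun 23:00]; violet_phase = [Sat 03:00, Sun 23:00].
Compare endpoints: amber_phase.start > violet_phase.start, amber_phase.start < violet_phase.end, amber_phase.end > violet_phase.start, amber_phase.end = violet_phase.end.
That pattern is 'finishes'.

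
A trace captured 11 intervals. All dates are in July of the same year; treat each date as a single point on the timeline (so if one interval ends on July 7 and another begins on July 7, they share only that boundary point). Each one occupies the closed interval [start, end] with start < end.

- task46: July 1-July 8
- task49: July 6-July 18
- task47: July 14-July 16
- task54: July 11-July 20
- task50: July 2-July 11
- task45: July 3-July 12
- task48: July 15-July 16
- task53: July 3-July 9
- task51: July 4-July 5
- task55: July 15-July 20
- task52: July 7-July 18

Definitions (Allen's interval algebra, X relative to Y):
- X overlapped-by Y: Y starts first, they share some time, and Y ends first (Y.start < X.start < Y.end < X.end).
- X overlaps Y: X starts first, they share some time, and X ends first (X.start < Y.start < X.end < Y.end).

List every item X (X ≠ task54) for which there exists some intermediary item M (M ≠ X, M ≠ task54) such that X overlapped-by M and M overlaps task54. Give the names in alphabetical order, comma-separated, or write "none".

Target task54 = [July 11, July 20].
Intermediaries M with M overlaps task54: task45, task49, task52.
Via task45 — items with X overlapped-by task45: task49, task52.
Via task49 — items with X overlapped-by task49: task55.
Via task52 — items with X overlapped-by task52: task55.
Union: task49, task52, task55.

task49, task52, task55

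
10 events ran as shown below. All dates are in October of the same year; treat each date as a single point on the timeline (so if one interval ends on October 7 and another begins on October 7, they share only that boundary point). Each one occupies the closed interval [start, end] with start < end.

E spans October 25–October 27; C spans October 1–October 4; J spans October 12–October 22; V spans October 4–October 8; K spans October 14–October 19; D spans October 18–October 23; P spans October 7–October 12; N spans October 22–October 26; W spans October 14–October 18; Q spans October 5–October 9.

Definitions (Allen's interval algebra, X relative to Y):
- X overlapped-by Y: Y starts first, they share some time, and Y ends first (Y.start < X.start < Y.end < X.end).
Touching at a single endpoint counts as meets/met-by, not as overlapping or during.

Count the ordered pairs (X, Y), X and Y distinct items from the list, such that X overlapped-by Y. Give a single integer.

Checking all 90 ordered pairs for relation 'overlapped-by'; matching pairs in alphabetical order:
(D, J): D overlapped-by J ✓
(D, K): D overlapped-by K ✓
(E, N): E overlapped-by N ✓
(N, D): N overlapped-by D ✓
(P, Q): P overlapped-by Q ✓
(P, V): P overlapped-by V ✓
(Q, V): Q overlapped-by V ✓
Count: 7.

7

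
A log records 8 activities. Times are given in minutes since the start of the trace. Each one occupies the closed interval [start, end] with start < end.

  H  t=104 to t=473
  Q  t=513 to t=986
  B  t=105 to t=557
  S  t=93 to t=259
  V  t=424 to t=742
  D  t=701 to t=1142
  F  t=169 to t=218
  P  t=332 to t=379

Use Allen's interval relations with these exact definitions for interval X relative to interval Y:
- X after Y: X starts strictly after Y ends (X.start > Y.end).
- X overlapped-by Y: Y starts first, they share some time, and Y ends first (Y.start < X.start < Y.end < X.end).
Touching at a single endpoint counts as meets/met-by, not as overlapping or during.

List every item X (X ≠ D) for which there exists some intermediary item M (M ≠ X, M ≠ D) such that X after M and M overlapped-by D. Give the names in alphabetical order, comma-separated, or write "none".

Target D = [t=701, t=1142].
Intermediaries M with M overlapped-by D: none.
Union: none.

none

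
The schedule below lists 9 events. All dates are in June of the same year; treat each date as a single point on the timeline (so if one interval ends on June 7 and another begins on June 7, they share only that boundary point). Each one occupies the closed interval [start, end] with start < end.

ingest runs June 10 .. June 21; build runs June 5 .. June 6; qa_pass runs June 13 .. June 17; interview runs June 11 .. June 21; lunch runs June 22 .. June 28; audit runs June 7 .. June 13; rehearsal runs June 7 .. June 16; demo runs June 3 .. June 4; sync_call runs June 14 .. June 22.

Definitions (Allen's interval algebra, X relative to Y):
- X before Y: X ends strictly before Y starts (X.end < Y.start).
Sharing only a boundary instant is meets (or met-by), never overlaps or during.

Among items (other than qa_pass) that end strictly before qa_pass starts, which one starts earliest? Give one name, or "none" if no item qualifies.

demo

Target qa_pass = [June 13, June 17].
audit [June 7, June 13] → meets → excluded.
build [June 5, June 6] → before → candidate.
demo [June 3, June 4] → before → candidate.
ingest [June 10, June 21] → contains → excluded.
interview [June 11, June 21] → contains → excluded.
lunch [June 22, June 28] → after → excluded.
rehearsal [June 7, June 16] → overlaps → excluded.
sync_call [June 14, June 22] → overlapped-by → excluded.
Among candidates, earliest start is June 3 → demo.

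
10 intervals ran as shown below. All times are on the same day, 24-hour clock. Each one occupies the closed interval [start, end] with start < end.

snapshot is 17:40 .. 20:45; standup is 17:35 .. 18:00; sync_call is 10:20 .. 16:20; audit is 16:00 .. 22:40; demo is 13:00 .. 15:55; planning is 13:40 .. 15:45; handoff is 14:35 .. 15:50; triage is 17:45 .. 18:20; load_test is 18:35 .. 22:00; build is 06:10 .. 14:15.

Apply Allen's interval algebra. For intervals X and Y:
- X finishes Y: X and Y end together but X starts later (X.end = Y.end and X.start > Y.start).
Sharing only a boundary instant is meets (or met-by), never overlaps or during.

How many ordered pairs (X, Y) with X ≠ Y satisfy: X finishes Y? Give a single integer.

0

Checking all 90 ordered pairs for relation 'finishes'; matching pairs in alphabetical order:
No pair satisfies it.
Count: 0.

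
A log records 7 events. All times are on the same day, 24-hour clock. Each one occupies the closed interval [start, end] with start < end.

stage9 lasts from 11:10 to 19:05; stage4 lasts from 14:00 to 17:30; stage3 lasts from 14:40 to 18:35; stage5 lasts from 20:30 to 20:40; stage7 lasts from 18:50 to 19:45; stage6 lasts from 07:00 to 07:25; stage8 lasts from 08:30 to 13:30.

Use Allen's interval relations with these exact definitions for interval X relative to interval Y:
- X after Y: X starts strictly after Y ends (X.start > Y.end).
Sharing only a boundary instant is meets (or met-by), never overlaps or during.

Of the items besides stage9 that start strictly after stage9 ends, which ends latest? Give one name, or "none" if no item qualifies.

Target stage9 = [11:10, 19:05].
stage3 [14:40, 18:35] → during → excluded.
stage4 [14:00, 17:30] → during → excluded.
stage5 [20:30, 20:40] → after → candidate.
stage6 [07:00, 07:25] → before → excluded.
stage7 [18:50, 19:45] → overlapped-by → excluded.
stage8 [08:30, 13:30] → overlaps → excluded.
Among candidates, latest end is 20:40 → stage5.

stage5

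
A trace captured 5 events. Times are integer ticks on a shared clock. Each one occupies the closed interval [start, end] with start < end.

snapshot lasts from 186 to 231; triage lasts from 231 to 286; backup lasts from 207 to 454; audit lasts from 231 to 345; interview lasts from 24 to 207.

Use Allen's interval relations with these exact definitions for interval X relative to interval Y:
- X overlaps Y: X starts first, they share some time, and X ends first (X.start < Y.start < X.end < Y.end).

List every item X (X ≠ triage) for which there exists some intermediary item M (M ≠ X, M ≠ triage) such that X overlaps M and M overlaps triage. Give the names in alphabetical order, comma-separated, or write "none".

Target triage = [231, 286].
Intermediaries M with M overlaps triage: none.
Union: none.

none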